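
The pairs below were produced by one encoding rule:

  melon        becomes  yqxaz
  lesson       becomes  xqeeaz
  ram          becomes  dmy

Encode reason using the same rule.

dqmeaz

Compare letters: m→y is +12, e→q is +12, l→x is +12 — a constant shift. Every letter moves 12 places later in the alphabet, wrapping around z→a.
On reason: r+12=d, e+12=q, a+12=m, s+12=e, o+12=a, n+12=z.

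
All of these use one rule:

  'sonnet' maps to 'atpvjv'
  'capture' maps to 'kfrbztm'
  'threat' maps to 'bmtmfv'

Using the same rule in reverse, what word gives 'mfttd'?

early

Shifts by position in sonnet: pos 0: s→a (+8), pos 1: o→t (+5), pos 2: n→p (+2), pos 3: n→v (+8), pos 4: e→j (+5), pos 5: t→v (+2) — repeating every 3. It's a Vigenère-style cipher with numeric key [8,5,2]: position i shifts by key[i mod 3].
Reversing it on mfttd: m−8=e, f−5=a, t−2=r, t−8=l, d−5=y.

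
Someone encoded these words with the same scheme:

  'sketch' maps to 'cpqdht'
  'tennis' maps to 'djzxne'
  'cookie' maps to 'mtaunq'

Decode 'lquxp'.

blink

Shifts by position in sketch: pos 0: s→c (+10), pos 1: k→p (+5), pos 2: e→q (+12), pos 3: t→d (+10), pos 4: c→h (+5), pos 5: h→t (+12) — repeating every 3. The shifts repeat in a cycle of length 3: positions 0,1,… shift by +10, +5, +12, then the pattern repeats.
Decoding lquxp: l−10=b, q−5=l, u−12=i, x−10=n, p−5=k.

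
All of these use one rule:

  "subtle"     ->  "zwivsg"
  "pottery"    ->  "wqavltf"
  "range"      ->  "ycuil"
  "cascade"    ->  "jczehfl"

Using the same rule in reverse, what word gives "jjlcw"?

cheap

Shifts by position in subtle: pos 0: s→z (+7), pos 1: u→w (+2), pos 2: b→i (+7), pos 3: t→v (+2) — repeating every 2. A repeating key of period 2 is used — shifts +7, +2 over and over.
Decoding jjlcw: j−7=c, j−2=h, l−7=e, c−2=a, w−7=p.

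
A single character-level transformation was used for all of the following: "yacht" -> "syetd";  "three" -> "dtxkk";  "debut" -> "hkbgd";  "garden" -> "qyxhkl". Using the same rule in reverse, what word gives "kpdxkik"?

y(24)→s(18) and a(0)→y(24) fit y≡3x+24 (mod 26); the inverse of 3 mod 26 is 9. Each letter's alphabet position (a=0..z=25) is mapped through 3·x+24 mod 26 — an affine cipher.
Undoing it on kpdxkik: k(10)→9·(10−24)≡4=e; p(15)→9·(15−24)≡23=x; d(3)→9·(3−24)≡19=t; x(23)→9·(23−24)≡17=r; k(10)→9·(10−24)≡4=e; i(8)→9·(8−24)≡12=m; k(10)→9·(10−24)≡4=e (all mod 26).

extreme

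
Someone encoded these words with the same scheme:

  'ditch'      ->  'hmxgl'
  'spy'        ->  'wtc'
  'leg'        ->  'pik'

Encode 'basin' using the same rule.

Each letter is shifted forward by 4 in the alphabet (a Caesar shift of +4).
On basin: b+4=f, a+4=e, s+4=w, i+4=m, n+4=r.

fewmr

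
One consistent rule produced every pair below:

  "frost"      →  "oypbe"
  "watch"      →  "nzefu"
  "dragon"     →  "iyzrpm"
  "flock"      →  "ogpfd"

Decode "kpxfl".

voice

f(5)→o(14) and r(17)→y(24) fit y≡3x+25 (mod 26); the inverse of 3 mod 26 is 9. Each letter's alphabet position (a=0..z=25) is mapped through 3·x+25 mod 26 — an affine cipher.
Reversing it on kpxfl: k(10)→9·(10−25)≡21=v; p(15)→9·(15−25)≡14=o; x(23)→9·(23−25)≡8=i; f(5)→9·(5−25)≡2=c; l(11)→9·(11−25)≡4=e (all mod 26).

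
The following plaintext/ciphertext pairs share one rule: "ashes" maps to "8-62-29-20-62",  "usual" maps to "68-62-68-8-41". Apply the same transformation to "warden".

74-8-59-17-20-47

a(#1)→8 and s(#19)→62: differences scale by 3, so n = 3·pos + 5. With a=1..z=26, the number is 3·pos + 5.
On warden: w=23→74, a=1→8, r=18→59, d=4→17, e=5→20, n=14→47.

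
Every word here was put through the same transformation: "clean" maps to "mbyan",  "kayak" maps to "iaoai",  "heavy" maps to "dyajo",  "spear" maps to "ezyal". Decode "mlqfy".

crude

c(2)→m(12) and l(11)→b(1) fit y≡19x+0 (mod 26); the inverse of 19 mod 26 is 11. Treating letters as 0–25, the rule is x ↦ 19x + 0 (mod 26).
Decoding mlqfy: m(12)→11·(12−0)≡2=c; l(11)→11·(11−0)≡17=r; q(16)→11·(16−0)≡20=u; f(5)→11·(5−0)≡3=d; y(24)→11·(24−0)≡4=e (all mod 26).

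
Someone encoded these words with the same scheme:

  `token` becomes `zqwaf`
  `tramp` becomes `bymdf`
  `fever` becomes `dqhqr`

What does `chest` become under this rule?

feqto

The output letters match the input read backwards, each shifted +12: token reversed is nekot. Read the word backwards and shift each letter +12.
For chest: reverse → tsehc; then shift: t+12=f, s+12=e, e+12=q, h+12=t, c+12=o.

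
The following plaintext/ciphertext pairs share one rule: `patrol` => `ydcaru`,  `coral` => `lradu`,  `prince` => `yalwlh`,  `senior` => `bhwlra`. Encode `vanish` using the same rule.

The shift depends on letter class: consonant p→y is +9, but vowel a→d is +3. Vowels shift forward by 3 and consonants shift forward by 9.
Applying it to vanish: v(cons)+9=e, a(vowel)+3=d, n(cons)+9=w, i(vowel)+3=l, s(cons)+9=b, h(cons)+9=q.

edwlbq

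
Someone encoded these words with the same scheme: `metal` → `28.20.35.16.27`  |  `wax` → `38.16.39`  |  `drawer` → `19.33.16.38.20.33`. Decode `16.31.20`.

m is letter #13 and maps to 28: an offset of 15. Each letter is replaced by its alphabet position (a=1..z=26) + 15.
Decoding 16.31.20: 16→(16−15)÷1=1=a, 31→(31−15)÷1=16=p, 20→(20−15)÷1=5=e.

ape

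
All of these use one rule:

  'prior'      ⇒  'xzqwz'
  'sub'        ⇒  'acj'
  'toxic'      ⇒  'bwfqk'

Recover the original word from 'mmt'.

eel

Compare letters: p→x is +8, r→z is +8, i→q is +8 — a constant shift. Each letter is shifted forward by 8 in the alphabet (a Caesar shift of +8).
Decoding mmt: m−8=e, m−8=e, t−8=l.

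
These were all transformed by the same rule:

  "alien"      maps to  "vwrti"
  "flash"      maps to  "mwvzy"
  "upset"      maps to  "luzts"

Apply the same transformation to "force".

mbght

a(0)→v(21) and l(11)→w(22) fit y≡19x+21 (mod 26); the inverse of 19 mod 26 is 11. Each letter's alphabet position (a=0..z=25) is mapped through 19·x+21 mod 26 — an affine cipher.
On force: f(5)→19·5+21≡12=m; o(14)→19·14+21≡1=b; r(17)→19·17+21≡6=g; c(2)→19·2+21≡7=h; e(4)→19·4+21≡19=t (all mod 26).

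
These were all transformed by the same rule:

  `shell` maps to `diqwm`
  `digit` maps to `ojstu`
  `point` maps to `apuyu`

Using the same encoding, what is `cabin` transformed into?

Shifts by position in shell: pos 0: s→d (+11), pos 1: h→i (+1), pos 2: e→q (+12), pos 3: l→w (+11), pos 4: l→m (+1) — repeating every 3. A repeating key of period 3 is used — shifts +11, +1, +12 over and over.
For cabin: c+11=n, a+1=b, b+12=n, i+11=t, n+1=o.

nbnto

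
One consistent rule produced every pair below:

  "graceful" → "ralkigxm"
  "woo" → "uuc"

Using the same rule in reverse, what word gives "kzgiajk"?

Read the word backwards and shift each letter +6.
Decoding kzgiajk: shift back: k−6=e, z−6=t, g−6=a, i−6=c, a−6=u, j−6=d, k−6=e → etacude; then reverse → educate.

educate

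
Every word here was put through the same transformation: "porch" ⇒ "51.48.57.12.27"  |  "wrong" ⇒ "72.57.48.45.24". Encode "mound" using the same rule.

42.48.66.45.15

Each letter becomes 3×(its alphabet position, a=1..z=26) + 3.
For mound: m=13→42, o=15→48, u=21→66, n=14→45, d=4→15.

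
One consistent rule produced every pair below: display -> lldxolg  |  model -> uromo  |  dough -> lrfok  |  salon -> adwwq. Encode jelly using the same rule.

rhwtb

The shifts repeat in a cycle of length 3: positions 0,1,… shift by +8, +3, +11, then the pattern repeats.
Applying it to jelly: j+8=r, e+3=h, l+11=w, l+8=t, y+3=b.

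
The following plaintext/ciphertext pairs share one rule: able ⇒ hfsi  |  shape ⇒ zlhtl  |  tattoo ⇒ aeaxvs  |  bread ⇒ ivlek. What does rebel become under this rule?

The shifts repeat in a cycle of length 2: positions 0,1,… shift by +7, +4, then the pattern repeats.
For rebel: r+7=y, e+4=i, b+7=i, e+4=i, l+7=s.

yiiis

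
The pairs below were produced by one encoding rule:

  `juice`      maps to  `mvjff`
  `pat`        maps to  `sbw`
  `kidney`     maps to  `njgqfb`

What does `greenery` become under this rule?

The shift depends on letter class: consonant j→m is +3, but vowel u→v is +1. Vowels shift forward by 1 and consonants shift forward by 3.
Applying it to greenery: g(cons)+3=j, r(cons)+3=u, e(vowel)+1=f, e(vowel)+1=f, n(cons)+3=q, e(vowel)+1=f, r(cons)+3=u, y(cons)+3=b.

juffqfub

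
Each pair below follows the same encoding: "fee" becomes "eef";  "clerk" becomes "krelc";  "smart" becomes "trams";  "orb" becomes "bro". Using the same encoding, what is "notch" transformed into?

hcton

It's just the letters in reverse order.
For notch: reverse → hcton.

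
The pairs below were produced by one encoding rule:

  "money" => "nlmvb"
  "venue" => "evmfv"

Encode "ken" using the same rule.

pvm

Each pair mirrors across the alphabet (m↔n, o↔l, n↔m): positions sum to 25. Letters are reflected about the middle of the alphabet (position → 25−position): Atbash.
Applying it to ken: k↔p, e↔v, n↔m.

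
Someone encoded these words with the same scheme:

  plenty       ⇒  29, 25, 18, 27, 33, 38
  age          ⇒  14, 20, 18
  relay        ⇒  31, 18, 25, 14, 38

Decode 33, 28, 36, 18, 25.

towel

p is letter #16 and maps to 29: an offset of 13. Each letter is replaced by its alphabet position (a=1..z=26) + 13.
Undoing it on 33, 28, 36, 18, 25: 33→(33−13)÷1=20=t, 28→(28−13)÷1=15=o, 36→(36−13)÷1=23=w, 18→(18−13)÷1=5=e, 25→(25−13)÷1=12=l.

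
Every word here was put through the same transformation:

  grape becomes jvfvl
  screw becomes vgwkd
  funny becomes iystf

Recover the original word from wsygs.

total

In grape: g→j is +3, r→v is +4, a→f is +5, p→v is +6 — the shift increases by 1 each position. The shift increases by 1 at each position, starting from +3: 3, 4, 5, ….
Decoding wsygs: w−3=t, s−4=o, y−5=t, g−6=a, s−7=l.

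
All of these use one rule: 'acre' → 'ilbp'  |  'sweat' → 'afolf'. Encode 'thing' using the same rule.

bqsys

In acre: a→i is +8, c→l is +9, r→b is +10, e→p is +11 — the shift increases by 1 each position. The shift increases by 1 at each position, starting from +8: 8, 9, 10, ….
Applying it to thing: t+8=b, h+9=q, i+10=s, n+11=y, g+12=s.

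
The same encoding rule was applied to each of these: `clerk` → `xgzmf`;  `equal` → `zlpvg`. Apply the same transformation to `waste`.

rvnoz

This is a Caesar cipher with shift 21.
On waste: w+21=r, a+21=v, s+21=n, t+21=o, e+21=z.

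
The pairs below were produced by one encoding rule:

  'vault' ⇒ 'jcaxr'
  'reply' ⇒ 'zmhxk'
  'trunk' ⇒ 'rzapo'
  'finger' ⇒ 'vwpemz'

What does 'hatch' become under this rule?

ncrun

v(21)→j(9) and a(0)→c(2) fit y≡9x+2 (mod 26); the inverse of 9 mod 26 is 3. Each letter's alphabet position (a=0..z=25) is mapped through 9·x+2 mod 26 — an affine cipher.
Applying it to hatch: h(7)→9·7+2≡13=n; a(0)→9·0+2≡2=c; t(19)→9·19+2≡17=r; c(2)→9·2+2≡20=u; h(7)→9·7+2≡13=n (all mod 26).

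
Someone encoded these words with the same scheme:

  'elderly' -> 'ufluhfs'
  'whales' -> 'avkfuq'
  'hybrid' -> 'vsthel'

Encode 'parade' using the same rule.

pkhklu

e(4)→u(20) and l(11)→f(5) fit y≡9x+10 (mod 26); the inverse of 9 mod 26 is 3. Each letter's alphabet position (a=0..z=25) is mapped through 9·x+10 mod 26 — an affine cipher.
Applying it to parade: p(15)→9·15+10≡15=p; a(0)→9·0+10≡10=k; r(17)→9·17+10≡7=h; a(0)→9·0+10≡10=k; d(3)→9·3+10≡11=l; e(4)→9·4+10≡20=u (all mod 26).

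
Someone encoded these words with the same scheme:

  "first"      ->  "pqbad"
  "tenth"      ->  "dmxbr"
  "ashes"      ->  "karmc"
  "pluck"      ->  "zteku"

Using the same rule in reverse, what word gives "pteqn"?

Shifts by position in first: pos 0: f→p (+10), pos 1: i→q (+8), pos 2: r→b (+10), pos 3: s→a (+8) — repeating every 2. It's a Vigenère-style cipher with numeric key [10,8]: position i shifts by key[i mod 2].
Reversing it on pteqn: p−10=f, t−8=l, e−10=u, q−8=i, n−10=d.

fluid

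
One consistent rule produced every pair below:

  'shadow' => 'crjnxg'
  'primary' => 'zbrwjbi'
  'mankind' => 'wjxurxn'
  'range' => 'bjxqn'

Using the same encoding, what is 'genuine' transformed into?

qnxdrxn

The shift depends on letter class: consonant s→c is +10, but vowel a→j is +9. The rule splits by letter class: vowels +9, consonants +10.
On genuine: g(cons)+10=q, e(vowel)+9=n, n(cons)+10=x, u(vowel)+9=d, i(vowel)+9=r, n(cons)+10=x, e(vowel)+9=n.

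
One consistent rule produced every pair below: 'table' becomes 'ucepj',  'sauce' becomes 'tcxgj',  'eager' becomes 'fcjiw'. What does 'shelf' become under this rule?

tjhpk

Each letter shifts forward by (position + 1), i.e. 1, 2, 3, … — the shift grows by one for each successive letter.
Applying it to shelf: s+1=t, h+2=j, e+3=h, l+4=p, f+5=k.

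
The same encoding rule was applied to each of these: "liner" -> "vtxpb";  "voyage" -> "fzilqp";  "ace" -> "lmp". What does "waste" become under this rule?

The shift depends on letter class: consonant l→v is +10, but vowel i→t is +11. Vowels shift forward by 11 and consonants shift forward by 10.
Applying it to waste: w(cons)+10=g, a(vowel)+11=l, s(cons)+10=c, t(cons)+10=d, e(vowel)+11=p.

glcdp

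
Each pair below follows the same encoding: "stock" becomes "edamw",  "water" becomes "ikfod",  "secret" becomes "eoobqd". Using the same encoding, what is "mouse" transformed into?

Shifts by position in stock: pos 0: s→e (+12), pos 1: t→d (+10), pos 2: o→a (+12), pos 3: c→m (+10) — repeating every 2. The shifts repeat in a cycle of length 2: positions 0,1,… shift by +12, +10, then the pattern repeats.
On mouse: m+12=y, o+10=y, u+12=g, s+10=c, e+12=q.

yygcq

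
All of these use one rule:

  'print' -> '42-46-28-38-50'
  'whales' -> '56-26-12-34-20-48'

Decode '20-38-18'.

The formula is n = 2×(alphabet index, a=1) + 10.
Undoing it on 20-38-18: 20→(20−10)÷2=5=e, 38→(38−10)÷2=14=n, 18→(18−10)÷2=4=d.

end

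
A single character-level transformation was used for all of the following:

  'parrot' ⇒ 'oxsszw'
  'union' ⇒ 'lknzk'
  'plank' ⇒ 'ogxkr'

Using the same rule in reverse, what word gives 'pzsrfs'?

p(15)→o(14) and a(0)→x(23) fit y≡15x+23 (mod 26); the inverse of 15 mod 26 is 7. Treating letters as 0–25, the rule is x ↦ 15x + 23 (mod 26).
Reversing it on pzsrfs: p(15)→7·(15−23)≡22=w; z(25)→7·(25−23)≡14=o; s(18)→7·(18−23)≡17=r; r(17)→7·(17−23)≡10=k; f(5)→7·(5−23)≡4=e; s(18)→7·(18−23)≡17=r (all mod 26).

worker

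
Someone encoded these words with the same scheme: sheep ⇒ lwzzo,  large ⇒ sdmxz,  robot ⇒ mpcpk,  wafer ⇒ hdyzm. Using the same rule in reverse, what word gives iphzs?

vowel

s(18)→l(11) and h(7)→w(22) fit y≡25x+3 (mod 26); the inverse of 25 mod 26 is 25. Each letter's alphabet position (a=0..z=25) is mapped through 25·x+3 mod 26 — an affine cipher.
Reversing it on iphzs: i(8)→25·(8−3)≡21=v; p(15)→25·(15−3)≡14=o; h(7)→25·(7−3)≡22=w; z(25)→25·(25−3)≡4=e; s(18)→25·(18−3)≡11=l (all mod 26).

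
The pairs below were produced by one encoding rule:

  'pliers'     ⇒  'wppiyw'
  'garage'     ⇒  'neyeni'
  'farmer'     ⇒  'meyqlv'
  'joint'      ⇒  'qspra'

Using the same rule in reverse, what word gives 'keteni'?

Shifts by position in pliers: pos 0: p→w (+7), pos 1: l→p (+4), pos 2: i→p (+7), pos 3: e→i (+4) — repeating every 2. A repeating key of period 2 is used — shifts +7, +4 over and over.
Decoding keteni: k−7=d, e−4=a, t−7=m, e−4=a, n−7=g, i−4=e.

damage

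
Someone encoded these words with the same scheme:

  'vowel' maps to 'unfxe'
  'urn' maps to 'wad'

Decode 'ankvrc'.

The output letters match the input read backwards, each shifted +9: vowel reversed is lewov. The word is reversed, then every letter is shifted forward by 9.
Undoing it on ankvrc: shift back: a−9=r, n−9=e, k−9=b, v−9=m, r−9=i, c−9=t → rebmit; then reverse → timber.

timber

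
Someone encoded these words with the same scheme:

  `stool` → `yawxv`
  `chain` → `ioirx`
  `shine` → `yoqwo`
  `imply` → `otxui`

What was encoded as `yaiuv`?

stall

In stool: s→y is +6, t→a is +7, o→w is +8, o→x is +9 — the shift increases by 1 each position. Letter i (0-indexed) is shifted by i+6, so successive shifts are 6, 7, 8, ….
Reversing it on yaiuv: y−6=s, a−7=t, i−8=a, u−9=l, v−10=l.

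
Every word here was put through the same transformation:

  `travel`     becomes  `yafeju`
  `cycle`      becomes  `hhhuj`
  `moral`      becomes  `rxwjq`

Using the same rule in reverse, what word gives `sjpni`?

Shifts by position in travel: pos 0: t→y (+5), pos 1: r→a (+9), pos 2: a→f (+5), pos 3: v→e (+9) — repeating every 2. The shifts repeat in a cycle of length 2: positions 0,1,… shift by +5, +9, then the pattern repeats.
Decoding sjpni: s−5=n, j−9=a, p−5=k, n−9=e, i−5=d.

naked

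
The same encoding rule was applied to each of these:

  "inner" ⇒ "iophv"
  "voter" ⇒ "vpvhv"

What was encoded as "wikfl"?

Letter i (0-indexed) is shifted by i+0, so successive shifts are 0, 1, 2, ….
Undoing it on wikfl: w−0=w, i−1=h, k−2=i, f−3=c, l−4=h.

which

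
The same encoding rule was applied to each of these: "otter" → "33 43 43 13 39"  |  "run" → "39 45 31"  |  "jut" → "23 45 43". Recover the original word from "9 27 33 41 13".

close

Each letter becomes 2×(its alphabet position, a=1..z=26) + 3.
Undoing it on 9 27 33 41 13: 9→(9−3)÷2=3=c, 27→(27−3)÷2=12=l, 33→(33−3)÷2=15=o, 41→(41−3)÷2=19=s, 13→(13−3)÷2=5=e.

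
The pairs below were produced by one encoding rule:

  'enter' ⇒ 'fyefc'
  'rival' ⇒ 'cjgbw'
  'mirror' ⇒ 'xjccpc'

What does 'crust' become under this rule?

The rule splits by letter class: vowels +1, consonants +11.
On crust: c(cons)+11=n, r(cons)+11=c, u(vowel)+1=v, s(cons)+11=d, t(cons)+11=e.

ncvde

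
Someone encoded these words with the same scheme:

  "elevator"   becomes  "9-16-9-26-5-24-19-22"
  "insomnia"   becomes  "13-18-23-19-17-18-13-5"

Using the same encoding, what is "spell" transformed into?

Letters become their 1-based position plus 4 (so a→5, b→6, …).
Applying it to spell: s=19→23, p=16→20, e=5→9, l=12→16, l=12→16.

23-20-9-16-16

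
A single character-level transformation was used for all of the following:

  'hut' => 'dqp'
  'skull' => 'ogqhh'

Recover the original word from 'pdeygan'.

thicker

Compare letters: h→d is +22, u→q is +22, t→p is +22 — a constant shift. Every letter moves 22 places later in the alphabet, wrapping around z→a.
Undoing it on pdeygan: p−22=t, d−22=h, e−22=i, y−22=c, g−22=k, a−22=e, n−22=r.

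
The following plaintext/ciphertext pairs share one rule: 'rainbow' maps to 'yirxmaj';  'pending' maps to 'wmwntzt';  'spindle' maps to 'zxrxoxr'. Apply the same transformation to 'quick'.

Each letter shifts forward by (position + 7), i.e. 7, 8, 9, … — the shift grows by one for each successive letter.
Applying it to quick: q+7=x, u+8=c, i+9=r, c+10=m, k+11=v.

xcrmv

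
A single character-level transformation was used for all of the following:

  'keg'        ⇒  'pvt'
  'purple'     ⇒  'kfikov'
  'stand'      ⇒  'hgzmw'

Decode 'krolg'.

pilot

Each pair mirrors across the alphabet (k↔p, e↔v, g↔t): positions sum to 25. Each letter is replaced by its mirror in the alphabet: a↔z, b↔y, c↔x, and so on (the Atbash cipher).
Reversing it on krolg: k↔p, r↔i, o↔l, l↔o, g↔t.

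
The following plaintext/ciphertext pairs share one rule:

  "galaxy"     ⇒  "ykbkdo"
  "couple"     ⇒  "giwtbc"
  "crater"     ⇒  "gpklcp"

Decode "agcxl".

g(6)→y(24) and a(0)→k(10) fit y≡11x+10 (mod 26); the inverse of 11 mod 26 is 19. Treating letters as 0–25, the rule is x ↦ 11x + 10 (mod 26).
Decoding agcxl: a(0)→19·(0−10)≡18=s; g(6)→19·(6−10)≡2=c; c(2)→19·(2−10)≡4=e; x(23)→19·(23−10)≡13=n; l(11)→19·(11−10)≡19=t (all mod 26).

scent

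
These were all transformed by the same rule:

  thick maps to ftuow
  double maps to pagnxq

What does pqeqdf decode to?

desert

Compare letters: t→f is +12, h→t is +12, i→u is +12 — a constant shift. This is a Caesar cipher with shift 12.
Undoing it on pqeqdf: p−12=d, q−12=e, e−12=s, q−12=e, d−12=r, f−12=t.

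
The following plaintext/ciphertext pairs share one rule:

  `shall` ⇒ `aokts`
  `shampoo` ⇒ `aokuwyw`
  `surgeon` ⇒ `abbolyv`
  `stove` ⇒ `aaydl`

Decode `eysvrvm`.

Shifts by position in shall: pos 0: s→a (+8), pos 1: h→o (+7), pos 2: a→k (+10), pos 3: l→t (+8), pos 4: l→s (+7) — repeating every 3. It's a Vigenère-style cipher with numeric key [8,7,10]: position i shifts by key[i mod 3].
Undoing it on eysvrvm: e−8=w, y−7=r, s−10=i, v−8=n, r−7=k, v−10=l, m−8=e.

wrinkle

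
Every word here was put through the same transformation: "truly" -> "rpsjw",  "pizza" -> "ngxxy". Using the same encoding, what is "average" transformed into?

Compare letters: t→r is +24, r→p is +24, u→s is +24 — a constant shift. Every letter moves 24 places later in the alphabet, wrapping around z→a.
On average: a+24=y, v+24=t, e+24=c, r+24=p, a+24=y, g+24=e, e+24=c.

ytcpyec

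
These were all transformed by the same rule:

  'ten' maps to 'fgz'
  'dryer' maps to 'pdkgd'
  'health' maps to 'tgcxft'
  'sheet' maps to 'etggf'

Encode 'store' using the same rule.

Two shifts are in play — +2 for a/e/i/o/u, +12 for every other letter.
For store: s(cons)+12=e, t(cons)+12=f, o(vowel)+2=q, r(cons)+12=d, e(vowel)+2=g.

efqdg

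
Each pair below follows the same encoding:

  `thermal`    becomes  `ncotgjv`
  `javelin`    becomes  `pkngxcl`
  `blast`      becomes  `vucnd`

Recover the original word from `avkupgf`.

The output letters match the input read backwards, each shifted +2: thermal reversed is lamreht. Read the word backwards and shift each letter +2.
Reversing it on avkupgf: shift back: a−2=y, v−2=t, k−2=i, u−2=s, p−2=n, g−2=e, f−2=d → ytisned; then reverse → density.

density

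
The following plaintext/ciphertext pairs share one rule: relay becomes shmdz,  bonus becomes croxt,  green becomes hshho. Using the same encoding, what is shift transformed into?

The shift depends on letter class: consonant r→s is +1, but vowel e→h is +3. Two shifts are in play — +3 for a/e/i/o/u, +1 for every other letter.
For shift: s(cons)+1=t, h(cons)+1=i, i(vowel)+3=l, f(cons)+1=g, t(cons)+1=u.

tilgu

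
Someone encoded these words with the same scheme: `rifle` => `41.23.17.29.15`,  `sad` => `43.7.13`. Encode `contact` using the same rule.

11.35.33.45.7.11.45

r(#18)→41 and i(#9)→23: differences scale by 2, so n = 2·pos + 5. The formula is n = 2×(alphabet index, a=1) + 5.
Applying it to contact: c=3→11, o=15→35, n=14→33, t=20→45, a=1→7, c=3→11, t=20→45.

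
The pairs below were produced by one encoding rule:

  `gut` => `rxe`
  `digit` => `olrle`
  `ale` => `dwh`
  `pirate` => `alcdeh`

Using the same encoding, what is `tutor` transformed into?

exerc

Two shifts are in play — +3 for a/e/i/o/u, +11 for every other letter.
Applying it to tutor: t(cons)+11=e, u(vowel)+3=x, t(cons)+11=e, o(vowel)+3=r, r(cons)+11=c.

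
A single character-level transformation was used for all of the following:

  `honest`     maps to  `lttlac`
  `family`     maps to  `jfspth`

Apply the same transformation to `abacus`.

eggjcb

In honest: h→l is +4, o→t is +5, n→t is +6, e→l is +7 — the shift increases by 1 each position. Each letter shifts forward by (position + 4), i.e. 4, 5, 6, … — the shift grows by one for each successive letter.
For abacus: a+4=e, b+5=g, a+6=g, c+7=j, u+8=c, s+9=b.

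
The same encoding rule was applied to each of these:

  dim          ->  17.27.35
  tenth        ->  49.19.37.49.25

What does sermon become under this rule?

d(#4)→17 and i(#9)→27: differences scale by 2, so n = 2·pos + 9. The formula is n = 2×(alphabet index, a=1) + 9.
Applying it to sermon: s=19→47, e=5→19, r=18→45, m=13→35, o=15→39, n=14→37.

47.19.45.35.39.37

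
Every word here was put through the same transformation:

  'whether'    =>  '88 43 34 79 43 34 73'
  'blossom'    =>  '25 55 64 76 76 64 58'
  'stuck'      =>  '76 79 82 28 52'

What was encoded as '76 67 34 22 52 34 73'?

speaker

w(#23)→88 and h(#8)→43: differences scale by 3, so n = 3·pos + 19. Each letter becomes 3×(its alphabet position, a=1..z=26) + 19.
Decoding 76 67 34 22 52 34 73: 76→(76−19)÷3=19=s, 67→(67−19)÷3=16=p, 34→(34−19)÷3=5=e, 22→(22−19)÷3=1=a, 52→(52−19)÷3=11=k, 34→(34−19)÷3=5=e, 73→(73−19)÷3=18=r.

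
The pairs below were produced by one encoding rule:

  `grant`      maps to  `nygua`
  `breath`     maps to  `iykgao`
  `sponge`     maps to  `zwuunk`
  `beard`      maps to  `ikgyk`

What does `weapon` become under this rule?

dkgwuu

The shift depends on letter class: consonant g→n is +7, but vowel a→g is +6. Two shifts are in play — +6 for a/e/i/o/u, +7 for every other letter.
Applying it to weapon: w(cons)+7=d, e(vowel)+6=k, a(vowel)+6=g, p(cons)+7=w, o(vowel)+6=u, n(cons)+7=u.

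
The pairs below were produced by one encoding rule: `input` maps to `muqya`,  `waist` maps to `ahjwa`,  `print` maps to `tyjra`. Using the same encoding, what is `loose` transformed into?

Shifts by position in input: pos 0: i→m (+4), pos 1: n→u (+7), pos 2: p→q (+1), pos 3: u→y (+4), pos 4: t→a (+7) — repeating every 3. It's a Vigenère-style cipher with numeric key [4,7,1]: position i shifts by key[i mod 3].
Applying it to loose: l+4=p, o+7=v, o+1=p, s+4=w, e+7=l.

pvpwl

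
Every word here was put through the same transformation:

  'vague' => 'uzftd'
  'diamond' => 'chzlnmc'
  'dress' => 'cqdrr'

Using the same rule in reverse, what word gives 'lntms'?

mount

This is a Caesar cipher with shift 25.
Reversing it on lntms: l−25=m, n−25=o, t−25=u, m−25=n, s−25=t.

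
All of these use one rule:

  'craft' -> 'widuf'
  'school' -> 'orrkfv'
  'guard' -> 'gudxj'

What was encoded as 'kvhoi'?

The output letters match the input read backwards, each shifted +3: craft reversed is tfarc. Read the word backwards and shift each letter +3.
Reversing it on kvhoi: shift back: k−3=h, v−3=s, h−3=e, o−3=l, i−3=f → hself; then reverse → flesh.

flesh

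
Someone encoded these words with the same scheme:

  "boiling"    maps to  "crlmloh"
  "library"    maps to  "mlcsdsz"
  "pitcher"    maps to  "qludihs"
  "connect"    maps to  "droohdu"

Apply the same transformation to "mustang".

The shift depends on letter class: consonant b→c is +1, but vowel o→r is +3. Two shifts are in play — +3 for a/e/i/o/u, +1 for every other letter.
Applying it to mustang: m(cons)+1=n, u(vowel)+3=x, s(cons)+1=t, t(cons)+1=u, a(vowel)+3=d, n(cons)+1=o, g(cons)+1=h.

nxtudoh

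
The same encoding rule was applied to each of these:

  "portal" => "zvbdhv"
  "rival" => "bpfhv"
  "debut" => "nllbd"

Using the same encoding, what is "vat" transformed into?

fhd

The rule splits by letter class: vowels +7, consonants +10.
For vat: v(cons)+10=f, a(vowel)+7=h, t(cons)+10=d.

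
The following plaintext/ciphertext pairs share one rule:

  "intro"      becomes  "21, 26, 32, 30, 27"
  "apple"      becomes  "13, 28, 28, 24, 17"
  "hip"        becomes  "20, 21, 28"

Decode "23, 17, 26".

ken

Letters become their 1-based position plus 12 (so a→13, b→14, …).
Reversing it on 23, 17, 26: 23→(23−12)÷1=11=k, 17→(17−12)÷1=5=e, 26→(26−12)÷1=14=n.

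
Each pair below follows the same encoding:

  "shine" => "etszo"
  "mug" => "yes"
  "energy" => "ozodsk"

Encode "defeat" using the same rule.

Vowels shift forward by 10 and consonants shift forward by 12.
On defeat: d(cons)+12=p, e(vowel)+10=o, f(cons)+12=r, e(vowel)+10=o, a(vowel)+10=k, t(cons)+12=f.

porokf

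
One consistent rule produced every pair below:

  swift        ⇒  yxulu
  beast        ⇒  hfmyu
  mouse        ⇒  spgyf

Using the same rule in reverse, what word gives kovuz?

enjoy

Shifts by position in swift: pos 0: s→y (+6), pos 1: w→x (+1), pos 2: i→u (+12), pos 3: f→l (+6), pos 4: t→u (+1) — repeating every 3. The shifts repeat in a cycle of length 3: positions 0,1,… shift by +6, +1, +12, then the pattern repeats.
Reversing it on kovuz: k−6=e, o−1=n, v−12=j, u−6=o, z−1=y.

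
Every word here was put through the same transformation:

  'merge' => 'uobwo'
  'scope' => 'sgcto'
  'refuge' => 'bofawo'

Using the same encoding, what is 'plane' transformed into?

m(12)→u(20) and e(4)→o(14) fit y≡17x+24 (mod 26); the inverse of 17 mod 26 is 23. This is an affine cipher: with a=0,…,z=25, each position x becomes (17x+24) mod 26.
Applying it to plane: p(15)→17·15+24≡19=t; l(11)→17·11+24≡3=d; a(0)→17·0+24≡24=y; n(13)→17·13+24≡11=l; e(4)→17·4+24≡14=o (all mod 26).

tdylo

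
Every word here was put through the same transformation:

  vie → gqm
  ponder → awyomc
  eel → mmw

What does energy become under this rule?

mymcrj

The shift depends on letter class: consonant v→g is +11, but vowel i→q is +8. Two shifts are in play — +8 for a/e/i/o/u, +11 for every other letter.
Applying it to energy: e(vowel)+8=m, n(cons)+11=y, e(vowel)+8=m, r(cons)+11=c, g(cons)+11=r, y(cons)+11=j.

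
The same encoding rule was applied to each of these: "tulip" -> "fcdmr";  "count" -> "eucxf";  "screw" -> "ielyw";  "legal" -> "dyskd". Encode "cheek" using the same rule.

t(19)→f(5) and u(20)→c(2) fit y≡23x+10 (mod 26); the inverse of 23 mod 26 is 17. Each letter's alphabet position (a=0..z=25) is mapped through 23·x+10 mod 26 — an affine cipher.
On cheek: c(2)→23·2+10≡4=e; h(7)→23·7+10≡15=p; e(4)→23·4+10≡24=y; e(4)→23·4+10≡24=y; k(10)→23·10+10≡6=g (all mod 26).

epyyg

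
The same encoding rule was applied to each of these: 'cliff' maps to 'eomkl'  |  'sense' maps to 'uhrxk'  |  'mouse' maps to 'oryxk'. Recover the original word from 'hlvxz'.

first

Letter i (0-indexed) is shifted by i+2, so successive shifts are 2, 3, 4, ….
Undoing it on hlvxz: h−2=f, l−3=i, v−4=r, x−5=s, z−6=t.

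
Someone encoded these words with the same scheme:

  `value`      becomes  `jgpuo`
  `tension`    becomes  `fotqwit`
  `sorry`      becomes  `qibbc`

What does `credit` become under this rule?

v(21)→j(9) and a(0)→g(6) fit y≡15x+6 (mod 26); the inverse of 15 mod 26 is 7. Each letter's alphabet position (a=0..z=25) is mapped through 15·x+6 mod 26 — an affine cipher.
On credit: c(2)→15·2+6≡10=k; r(17)→15·17+6≡1=b; e(4)→15·4+6≡14=o; d(3)→15·3+6≡25=z; i(8)→15·8+6≡22=w; t(19)→15·19+6≡5=f (all mod 26).

kbozwf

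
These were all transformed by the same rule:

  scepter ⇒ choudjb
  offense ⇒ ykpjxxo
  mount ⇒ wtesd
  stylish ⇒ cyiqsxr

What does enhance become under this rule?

osrfxho

Shifts by position in scepter: pos 0: s→c (+10), pos 1: c→h (+5), pos 2: e→o (+10), pos 3: p→u (+5) — repeating every 2. It's a Vigenère-style cipher with numeric key [10,5]: position i shifts by key[i mod 2].
Applying it to enhance: e+10=o, n+5=s, h+10=r, a+5=f, n+10=x, c+5=h, e+10=o.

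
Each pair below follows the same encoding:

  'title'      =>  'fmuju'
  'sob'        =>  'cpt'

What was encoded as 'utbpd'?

The output letters match the input read backwards, each shifted +1: title reversed is eltit. The word is reversed, then every letter is shifted forward by 1.
Undoing it on utbpd: shift back: u−1=t, t−1=s, b−1=a, p−1=o, d−1=c → tsaoc; then reverse → coast.

coast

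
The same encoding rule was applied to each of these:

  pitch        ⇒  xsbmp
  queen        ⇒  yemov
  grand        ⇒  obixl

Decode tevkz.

lunar

The shifts repeat in a cycle of length 2: positions 0,1,… shift by +8, +10, then the pattern repeats.
Reversing it on tevkz: t−8=l, e−10=u, v−8=n, k−10=a, z−8=r.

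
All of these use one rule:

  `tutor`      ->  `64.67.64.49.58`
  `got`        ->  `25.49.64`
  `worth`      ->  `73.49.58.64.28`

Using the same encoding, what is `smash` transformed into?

t(#20)→64 and u(#21)→67: differences scale by 3, so n = 3·pos + 4. Each letter becomes 3×(its alphabet position, a=1..z=26) + 4.
Applying it to smash: s=19→61, m=13→43, a=1→7, s=19→61, h=8→28.

61.43.7.61.28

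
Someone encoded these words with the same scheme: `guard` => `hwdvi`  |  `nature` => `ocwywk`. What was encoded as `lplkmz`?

In guard: g→h is +1, u→w is +2, a→d is +3, r→v is +4 — the shift increases by 1 each position. Each letter shifts forward by (position + 1), i.e. 1, 2, 3, … — the shift grows by one for each successive letter.
Decoding lplkmz: l−1=k, p−2=n, l−3=i, k−4=g, m−5=h, z−6=t.

knight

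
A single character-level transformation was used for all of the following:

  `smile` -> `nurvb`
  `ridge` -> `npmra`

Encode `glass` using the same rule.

The output letters match the input read backwards, each shifted +9: smile reversed is elims. Two steps: reverse the string, then apply a Caesar shift of +9.
On glass: reverse → ssalg; then shift: s+9=b, s+9=b, a+9=j, l+9=u, g+9=p.

bbjup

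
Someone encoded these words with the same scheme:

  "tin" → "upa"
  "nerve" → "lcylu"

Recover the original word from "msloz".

shelf

The output letters match the input read backwards, each shifted +7: tin reversed is nit. The word is reversed, then every letter is shifted forward by 7.
Decoding msloz: shift back: m−7=f, s−7=l, l−7=e, o−7=h, z−7=s → flehs; then reverse → shelf.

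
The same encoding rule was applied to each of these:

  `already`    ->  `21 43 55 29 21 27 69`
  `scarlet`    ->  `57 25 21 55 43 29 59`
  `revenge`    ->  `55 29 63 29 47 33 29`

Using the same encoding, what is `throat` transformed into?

a(#1)→21 and l(#12)→43: differences scale by 2, so n = 2·pos + 19. With a=1..z=26, the number is 2·pos + 19.
On throat: t=20→59, h=8→35, r=18→55, o=15→49, a=1→21, t=20→59.

59 35 55 49 21 59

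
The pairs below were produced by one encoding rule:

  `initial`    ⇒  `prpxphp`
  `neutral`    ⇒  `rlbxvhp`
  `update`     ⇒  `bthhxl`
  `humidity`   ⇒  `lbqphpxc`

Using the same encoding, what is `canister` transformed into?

ghrpwxlv

The shift depends on letter class: consonant n→r is +4, but vowel i→p is +7. Vowels shift forward by 7 and consonants shift forward by 4.
For canister: c(cons)+4=g, a(vowel)+7=h, n(cons)+4=r, i(vowel)+7=p, s(cons)+4=w, t(cons)+4=x, e(vowel)+7=l, r(cons)+4=v.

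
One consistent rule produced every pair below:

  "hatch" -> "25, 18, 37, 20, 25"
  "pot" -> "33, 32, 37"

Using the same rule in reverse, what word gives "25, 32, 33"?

The number is (letter's place in the alphabet, a=1) + 17.
Reversing it on 25, 32, 33: 25→(25−17)÷1=8=h, 32→(32−17)÷1=15=o, 33→(33−17)÷1=16=p.

hop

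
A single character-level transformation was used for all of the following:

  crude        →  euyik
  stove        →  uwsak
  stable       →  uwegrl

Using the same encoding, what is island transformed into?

In crude: c→e is +2, r→u is +3, u→y is +4, d→i is +5 — the shift increases by 1 each position. The shift increases by 1 at each position, starting from +2: 2, 3, 4, ….
On island: i+2=k, s+3=v, l+4=p, a+5=f, n+6=t, d+7=k.

kvpftk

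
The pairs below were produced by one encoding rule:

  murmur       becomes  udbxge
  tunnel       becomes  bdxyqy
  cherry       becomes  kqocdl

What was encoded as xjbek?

In murmur: m→u is +8, u→d is +9, r→b is +10, m→x is +11 — the shift increases by 1 each position. Letter i (0-indexed) is shifted by i+8, so successive shifts are 8, 9, 10, ….
Decoding xjbek: x−8=p, j−9=a, b−10=r, e−11=t, k−12=y.

party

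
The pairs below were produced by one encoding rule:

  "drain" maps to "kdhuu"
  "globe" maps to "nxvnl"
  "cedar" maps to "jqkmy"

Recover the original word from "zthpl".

shade

Shifts by position in drain: pos 0: d→k (+7), pos 1: r→d (+12), pos 2: a→h (+7), pos 3: i→u (+12) — repeating every 2. A repeating key of period 2 is used — shifts +7, +12 over and over.
Undoing it on zthpl: z−7=s, t−12=h, h−7=a, p−12=d, l−7=e.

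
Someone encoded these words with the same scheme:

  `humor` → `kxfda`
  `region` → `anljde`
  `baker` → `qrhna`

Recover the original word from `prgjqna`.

caliber

h(7)→k(10) and u(20)→x(23) fit y≡25x+17 (mod 26); the inverse of 25 mod 26 is 25. This is an affine cipher: with a=0,…,z=25, each position x becomes (25x+17) mod 26.
Undoing it on prgjqna: p(15)→25·(15−17)≡2=c; r(17)→25·(17−17)≡0=a; g(6)→25·(6−17)≡11=l; j(9)→25·(9−17)≡8=i; q(16)→25·(16−17)≡1=b; n(13)→25·(13−17)≡4=e; a(0)→25·(0−17)≡17=r (all mod 26).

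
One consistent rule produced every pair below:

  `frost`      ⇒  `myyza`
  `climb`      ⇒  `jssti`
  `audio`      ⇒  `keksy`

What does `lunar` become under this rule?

The rule splits by letter class: vowels +10, consonants +7.
Applying it to lunar: l(cons)+7=s, u(vowel)+10=e, n(cons)+7=u, a(vowel)+10=k, r(cons)+7=y.

seuky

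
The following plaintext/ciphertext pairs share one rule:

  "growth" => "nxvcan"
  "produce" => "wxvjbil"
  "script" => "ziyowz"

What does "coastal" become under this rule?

The shifts repeat in a cycle of length 2: positions 0,1,… shift by +7, +6, then the pattern repeats.
For coastal: c+7=j, o+6=u, a+7=h, s+6=y, t+7=a, a+6=g, l+7=s.

juhyags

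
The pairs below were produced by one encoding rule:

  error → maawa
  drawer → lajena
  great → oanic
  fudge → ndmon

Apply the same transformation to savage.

The shifts repeat in a cycle of length 3: positions 0,1,… shift by +8, +9, +9, then the pattern repeats.
For savage: s+8=a, a+9=j, v+9=e, a+8=i, g+9=p, e+9=n.

ajeipn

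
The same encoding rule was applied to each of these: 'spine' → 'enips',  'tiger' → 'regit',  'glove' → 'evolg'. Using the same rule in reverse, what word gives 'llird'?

The output letters match the input read backwards: spine reversed is enips. It's just the letters in reverse order.
Decoding llird: then reverse → drill.

drill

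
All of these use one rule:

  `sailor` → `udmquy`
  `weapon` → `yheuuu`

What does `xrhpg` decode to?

In sailor: s→u is +2, a→d is +3, i→m is +4, l→q is +5 — the shift increases by 1 each position. Letter i (0-indexed) is shifted by i+2, so successive shifts are 2, 3, 4, ….
Undoing it on xrhpg: x−2=v, r−3=o, h−4=d, p−5=k, g−6=a.

vodka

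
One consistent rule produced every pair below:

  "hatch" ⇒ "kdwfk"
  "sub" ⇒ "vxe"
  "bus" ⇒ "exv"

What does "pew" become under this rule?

Compare letters: h→k is +3, a→d is +3, t→w is +3 — a constant shift. This is a Caesar cipher with shift 3.
On pew: p+3=s, e+3=h, w+3=z.

shz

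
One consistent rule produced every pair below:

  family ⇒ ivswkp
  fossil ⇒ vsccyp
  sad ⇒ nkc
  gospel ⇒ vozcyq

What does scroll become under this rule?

vvybmc

The output letters match the input read backwards, each shifted +10: family reversed is ylimaf. Read the word backwards and shift each letter +10.
Applying it to scroll: reverse → llorcs; then shift: l+10=v, l+10=v, o+10=y, r+10=b, c+10=m, s+10=c.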